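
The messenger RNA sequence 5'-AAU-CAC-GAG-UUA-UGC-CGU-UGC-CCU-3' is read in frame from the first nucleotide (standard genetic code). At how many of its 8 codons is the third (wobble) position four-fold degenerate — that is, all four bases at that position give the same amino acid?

2

Codon 1 AAU (Asn): third position 2-fold.
Codon 2 CAC (His): third position 2-fold.
Codon 3 GAG (Glu): third position 2-fold.
Codon 4 UUA (Leu): third position 2-fold.
Codon 5 UGC (Cys): third position 2-fold.
Codon 6 CGU (Arg): third position 4-fold.
Codon 7 UGC (Cys): third position 2-fold.
Codon 8 CCU (Pro): third position 4-fold.
Four-fold degenerate third positions: 2.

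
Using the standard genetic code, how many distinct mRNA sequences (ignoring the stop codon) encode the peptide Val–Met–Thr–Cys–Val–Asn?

Val: 4 codons.
Met: 1 codon.
Thr: 4 codons.
Cys: 2 codons.
Val: 4 codons.
Asn: 2 codons.
4 × 1 × 4 × 2 × 4 × 2 = 256.

256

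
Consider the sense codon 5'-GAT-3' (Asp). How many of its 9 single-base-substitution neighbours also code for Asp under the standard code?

1

Position 1: none → 0 synonymous.
Position 2: none → 0 synonymous.
Position 3: GAC → 1 synonymous.
Total: 0 + 0 + 1 = 1.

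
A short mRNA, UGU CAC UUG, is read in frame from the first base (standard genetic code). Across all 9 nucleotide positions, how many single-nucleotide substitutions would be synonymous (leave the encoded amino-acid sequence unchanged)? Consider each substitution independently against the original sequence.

4

Codon 1 (UGU, Cys): 1 synonymous substitution.
Codon 2 (CAC, His): 1 synonymous substitution.
Codon 3 (UUG, Leu): 2 synonymous substitutions.
Total: 1 + 1 + 2 = 4.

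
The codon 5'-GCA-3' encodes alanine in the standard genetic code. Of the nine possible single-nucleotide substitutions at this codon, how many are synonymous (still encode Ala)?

3

Position 1: none → 0 synonymous.
Position 2: none → 0 synonymous.
Position 3: GCU, GCC, GCG → 3 synonymous.
Total: 0 + 0 + 3 = 3.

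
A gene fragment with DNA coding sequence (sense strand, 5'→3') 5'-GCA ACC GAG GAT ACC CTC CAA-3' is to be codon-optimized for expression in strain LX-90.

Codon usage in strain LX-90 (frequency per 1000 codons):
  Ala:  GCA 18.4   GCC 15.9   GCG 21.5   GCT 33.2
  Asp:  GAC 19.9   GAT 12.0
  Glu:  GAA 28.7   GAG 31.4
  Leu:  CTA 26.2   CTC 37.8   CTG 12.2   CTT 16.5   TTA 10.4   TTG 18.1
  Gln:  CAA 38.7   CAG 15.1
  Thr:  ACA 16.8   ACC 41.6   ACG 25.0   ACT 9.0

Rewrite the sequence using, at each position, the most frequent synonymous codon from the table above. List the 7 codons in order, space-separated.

Codon 1 (Ala): best is GCT at 33.2.
Codon 2 (Thr): best is ACC at 41.6.
Codon 3 (Glu): best is GAG at 31.4.
Codon 4 (Asp): best is GAC at 19.9.
Codon 5 (Thr): best is ACC at 41.6.
Codon 6 (Leu): best is CTC at 37.8.
Codon 7 (Gln): best is CAA at 38.7.

GCT ACC GAG GAC ACC CTC CAA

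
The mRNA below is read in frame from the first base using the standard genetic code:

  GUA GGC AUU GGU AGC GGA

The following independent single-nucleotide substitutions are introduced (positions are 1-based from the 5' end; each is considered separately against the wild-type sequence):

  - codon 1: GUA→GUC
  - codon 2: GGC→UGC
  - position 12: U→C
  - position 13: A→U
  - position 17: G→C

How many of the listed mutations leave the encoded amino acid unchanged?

2

Codon 1: GUA (Val) → GUC (Val) — synonymous.
Codon 2: GGC (Gly) → UGC (Cys) — missense.
Codon 4: GGU (Gly) → GGC (Gly) — synonymous.
Codon 5: AGC (Ser) → UGC (Cys) — missense.
Codon 6: GGA (Gly) → GCA (Ala) — missense.
Synonymous: 2 of 5.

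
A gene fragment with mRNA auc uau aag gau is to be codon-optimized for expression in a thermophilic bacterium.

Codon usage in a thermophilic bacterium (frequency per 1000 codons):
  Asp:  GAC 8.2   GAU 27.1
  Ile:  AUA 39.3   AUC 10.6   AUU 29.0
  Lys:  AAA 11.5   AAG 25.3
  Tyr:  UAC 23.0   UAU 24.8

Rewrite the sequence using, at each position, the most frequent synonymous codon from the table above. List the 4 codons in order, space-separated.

Codon 1 (Ile): best is AUA at 39.3.
Codon 2 (Tyr): best is UAU at 24.8.
Codon 3 (Lys): best is AAG at 25.3.
Codon 4 (Asp): best is GAU at 27.1.

AUA UAU AAG GAU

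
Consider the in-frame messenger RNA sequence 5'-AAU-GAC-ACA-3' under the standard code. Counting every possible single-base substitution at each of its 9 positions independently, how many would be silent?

Codon 1 (AAU, Asn): 1 synonymous substitution.
Codon 2 (GAC, Asp): 1 synonymous substitution.
Codon 3 (ACA, Thr): 3 synonymous substitutions.
Total: 1 + 1 + 3 = 5.

5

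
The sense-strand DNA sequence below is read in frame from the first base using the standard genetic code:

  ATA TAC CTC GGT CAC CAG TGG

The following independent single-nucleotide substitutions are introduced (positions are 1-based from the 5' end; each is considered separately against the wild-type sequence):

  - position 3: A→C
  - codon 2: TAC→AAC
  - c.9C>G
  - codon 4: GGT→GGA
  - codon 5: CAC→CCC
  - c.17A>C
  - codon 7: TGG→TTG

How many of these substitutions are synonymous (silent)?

3

Codon 1: ATA (Ile) → ATC (Ile) — synonymous.
Codon 2: TAC (Tyr) → AAC (Asn) — missense.
Codon 3: CTC (Leu) → CTG (Leu) — synonymous.
Codon 4: GGT (Gly) → GGA (Gly) — synonymous.
Codon 5: CAC (His) → CCC (Pro) — missense.
Codon 6: CAG (Gln) → CCG (Pro) — missense.
Codon 7: TGG (Trp) → TTG (Leu) — missense.
Synonymous: 3 of 7.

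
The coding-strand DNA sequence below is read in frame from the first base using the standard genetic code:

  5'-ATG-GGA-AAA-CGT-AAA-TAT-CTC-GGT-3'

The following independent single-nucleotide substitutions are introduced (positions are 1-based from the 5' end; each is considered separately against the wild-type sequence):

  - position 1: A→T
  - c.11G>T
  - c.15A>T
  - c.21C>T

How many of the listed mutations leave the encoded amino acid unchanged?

1

Codon 1: ATG (Met) → TTG (Leu) — missense.
Codon 4: CGT (Arg) → CTT (Leu) — missense.
Codon 5: AAA (Lys) → AAT (Asn) — missense.
Codon 7: CTC (Leu) → CTT (Leu) — synonymous.
Synonymous: 1 of 4.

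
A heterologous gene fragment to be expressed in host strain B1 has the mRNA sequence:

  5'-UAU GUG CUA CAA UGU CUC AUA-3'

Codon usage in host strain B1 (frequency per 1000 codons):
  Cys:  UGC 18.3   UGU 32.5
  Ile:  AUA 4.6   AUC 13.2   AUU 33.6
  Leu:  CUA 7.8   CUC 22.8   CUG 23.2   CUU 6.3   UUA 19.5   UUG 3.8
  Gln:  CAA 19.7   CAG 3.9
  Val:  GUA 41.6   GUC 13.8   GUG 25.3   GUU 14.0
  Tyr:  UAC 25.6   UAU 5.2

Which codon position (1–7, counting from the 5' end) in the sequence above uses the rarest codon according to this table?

Codon 1 UAU (Tyr): 5.2 per 1000.
Codon 2 GUG (Val): 25.3 per 1000.
Codon 3 CUA (Leu): 7.8 per 1000.
Codon 4 CAA (Gln): 19.7 per 1000.
Codon 5 UGU (Cys): 32.5 per 1000.
Codon 6 CUC (Leu): 22.8 per 1000.
Codon 7 AUA (Ile): 4.6 per 1000.
Lowest frequency is 4.6 at codon 7.

7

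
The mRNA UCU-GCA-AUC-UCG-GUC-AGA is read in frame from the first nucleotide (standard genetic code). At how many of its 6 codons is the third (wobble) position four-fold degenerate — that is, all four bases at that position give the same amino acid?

4

Codon 1 UCU (Ser): third position 4-fold.
Codon 2 GCA (Ala): third position 4-fold.
Codon 3 AUC (Ile): third position 3-fold.
Codon 4 UCG (Ser): third position 4-fold.
Codon 5 GUC (Val): third position 4-fold.
Codon 6 AGA (Arg): third position 2-fold.
Four-fold degenerate third positions: 4.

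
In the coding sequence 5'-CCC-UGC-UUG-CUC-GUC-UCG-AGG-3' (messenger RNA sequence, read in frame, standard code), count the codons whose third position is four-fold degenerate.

Codon 1 CCC (Pro): third position 4-fold.
Codon 2 UGC (Cys): third position 2-fold.
Codon 3 UUG (Leu): third position 2-fold.
Codon 4 CUC (Leu): third position 4-fold.
Codon 5 GUC (Val): third position 4-fold.
Codon 6 UCG (Ser): third position 4-fold.
Codon 7 AGG (Arg): third position 2-fold.
Four-fold degenerate third positions: 4.

4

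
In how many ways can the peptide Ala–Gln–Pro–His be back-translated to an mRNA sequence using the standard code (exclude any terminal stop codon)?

64

Ala: 4 codons.
Gln: 2 codons.
Pro: 4 codons.
His: 2 codons.
4 × 2 × 4 × 2 = 64.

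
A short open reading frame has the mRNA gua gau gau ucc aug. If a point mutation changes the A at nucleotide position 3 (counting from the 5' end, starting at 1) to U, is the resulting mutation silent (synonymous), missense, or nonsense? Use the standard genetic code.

Position 3 falls in codon 1: GUA → Val.
After the substitution the codon is GUU → Val.
Both encode Val, so the change is synonymous.

silent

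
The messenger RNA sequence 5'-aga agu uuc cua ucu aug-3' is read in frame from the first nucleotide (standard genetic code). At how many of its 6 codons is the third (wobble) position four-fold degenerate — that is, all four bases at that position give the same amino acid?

2

Codon 1 AGA (Arg): third position 2-fold.
Codon 2 AGU (Ser): third position 2-fold.
Codon 3 UUC (Phe): third position 2-fold.
Codon 4 CUA (Leu): third position 4-fold.
Codon 5 UCU (Ser): third position 4-fold.
Codon 6 AUG (Met): third position 1-fold.
Four-fold degenerate third positions: 2.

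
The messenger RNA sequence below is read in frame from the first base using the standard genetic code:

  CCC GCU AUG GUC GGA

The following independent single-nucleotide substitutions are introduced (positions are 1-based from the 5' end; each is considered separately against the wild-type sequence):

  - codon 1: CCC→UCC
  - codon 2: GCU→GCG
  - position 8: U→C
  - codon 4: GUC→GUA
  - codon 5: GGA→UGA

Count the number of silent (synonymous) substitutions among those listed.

2

Codon 1: CCC (Pro) → UCC (Ser) — missense.
Codon 2: GCU (Ala) → GCG (Ala) — synonymous.
Codon 3: AUG (Met) → ACG (Thr) — missense.
Codon 4: GUC (Val) → GUA (Val) — synonymous.
Codon 5: GGA (Gly) → UGA (Stop) — nonsense.
Synonymous: 2 of 5.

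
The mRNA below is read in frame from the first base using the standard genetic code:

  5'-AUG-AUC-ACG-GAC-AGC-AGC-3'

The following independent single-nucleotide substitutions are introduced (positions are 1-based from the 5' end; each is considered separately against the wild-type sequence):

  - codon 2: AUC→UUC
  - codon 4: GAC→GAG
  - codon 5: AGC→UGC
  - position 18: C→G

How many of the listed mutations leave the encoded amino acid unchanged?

0

Codon 2: AUC (Ile) → UUC (Phe) — missense.
Codon 4: GAC (Asp) → GAG (Glu) — missense.
Codon 5: AGC (Ser) → UGC (Cys) — missense.
Codon 6: AGC (Ser) → AGG (Arg) — missense.
Synonymous: 0 of 4.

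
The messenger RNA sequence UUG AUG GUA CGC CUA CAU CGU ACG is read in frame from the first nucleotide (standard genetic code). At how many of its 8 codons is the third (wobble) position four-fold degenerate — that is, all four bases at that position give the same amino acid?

Codon 1 UUG (Leu): third position 2-fold.
Codon 2 AUG (Met): third position 1-fold.
Codon 3 GUA (Val): third position 4-fold.
Codon 4 CGC (Arg): third position 4-fold.
Codon 5 CUA (Leu): third position 4-fold.
Codon 6 CAU (His): third position 2-fold.
Codon 7 CGU (Arg): third position 4-fold.
Codon 8 ACG (Thr): third position 4-fold.
Four-fold degenerate third positions: 5.

5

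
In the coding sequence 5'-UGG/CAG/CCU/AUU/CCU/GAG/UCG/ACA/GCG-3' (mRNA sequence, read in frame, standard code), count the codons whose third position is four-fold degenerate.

Codon 1 UGG (Trp): third position 1-fold.
Codon 2 CAG (Gln): third position 2-fold.
Codon 3 CCU (Pro): third position 4-fold.
Codon 4 AUU (Ile): third position 3-fold.
Codon 5 CCU (Pro): third position 4-fold.
Codon 6 GAG (Glu): third position 2-fold.
Codon 7 UCG (Ser): third position 4-fold.
Codon 8 ACA (Thr): third position 4-fold.
Codon 9 GCG (Ala): third position 4-fold.
Four-fold degenerate third positions: 5.

5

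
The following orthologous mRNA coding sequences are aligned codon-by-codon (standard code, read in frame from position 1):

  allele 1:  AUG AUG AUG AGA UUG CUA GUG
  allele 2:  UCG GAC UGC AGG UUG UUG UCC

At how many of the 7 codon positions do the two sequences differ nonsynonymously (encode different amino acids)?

Codon 1: AUG Met / UCG Ser — nonsynonymous.
Codon 2: AUG Met / GAC Asp — nonsynonymous.
Codon 3: AUG Met / UGC Cys — nonsynonymous.
Codon 4: AGA Arg / AGG Arg — synonymous.
Codon 5: UUG Leu / UUG Leu — identical.
Codon 6: CUA Leu / UUG Leu — synonymous.
Codon 7: GUG Val / UCC Ser — nonsynonymous.
Nonsynonymous differences: 4.

4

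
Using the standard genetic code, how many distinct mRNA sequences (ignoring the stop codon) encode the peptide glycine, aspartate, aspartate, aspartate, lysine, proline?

Gly: 4 codons.
Asp: 2 codons.
Asp: 2 codons.
Asp: 2 codons.
Lys: 2 codons.
Pro: 4 codons.
4 × 2 × 2 × 2 × 2 × 4 = 256.

256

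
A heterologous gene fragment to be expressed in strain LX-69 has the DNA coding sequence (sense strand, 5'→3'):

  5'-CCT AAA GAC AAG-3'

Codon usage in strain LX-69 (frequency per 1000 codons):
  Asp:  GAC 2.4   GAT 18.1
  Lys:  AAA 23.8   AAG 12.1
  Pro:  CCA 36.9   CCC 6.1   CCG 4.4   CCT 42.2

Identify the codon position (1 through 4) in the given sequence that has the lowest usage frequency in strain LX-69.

Codon 1 CCT (Pro): 42.2 per 1000.
Codon 2 AAA (Lys): 23.8 per 1000.
Codon 3 GAC (Asp): 2.4 per 1000.
Codon 4 AAG (Lys): 12.1 per 1000.
Lowest frequency is 2.4 at codon 3.

3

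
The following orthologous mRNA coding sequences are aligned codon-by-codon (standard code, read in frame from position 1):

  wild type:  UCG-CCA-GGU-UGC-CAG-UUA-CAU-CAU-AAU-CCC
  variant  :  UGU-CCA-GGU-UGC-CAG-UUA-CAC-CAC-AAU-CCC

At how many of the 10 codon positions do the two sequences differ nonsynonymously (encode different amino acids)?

Codon 1: UCG Ser / UGU Cys — nonsynonymous.
Codon 2: CCA Pro / CCA Pro — identical.
Codon 3: GGU Gly / GGU Gly — identical.
Codon 4: UGC Cys / UGC Cys — identical.
Codon 5: CAG Gln / CAG Gln — identical.
Codon 6: UUA Leu / UUA Leu — identical.
Codon 7: CAU His / CAC His — synonymous.
Codon 8: CAU His / CAC His — synonymous.
Codon 9: AAU Asn / AAU Asn — identical.
Codon 10: CCC Pro / CCC Pro — identical.
Nonsynonymous differences: 1.

1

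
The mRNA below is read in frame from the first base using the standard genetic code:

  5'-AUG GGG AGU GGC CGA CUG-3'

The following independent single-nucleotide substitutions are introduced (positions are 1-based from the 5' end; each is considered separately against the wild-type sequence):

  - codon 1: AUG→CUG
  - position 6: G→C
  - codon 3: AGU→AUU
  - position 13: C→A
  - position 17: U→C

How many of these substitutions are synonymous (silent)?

2

Codon 1: AUG (Met) → CUG (Leu) — missense.
Codon 2: GGG (Gly) → GGC (Gly) — synonymous.
Codon 3: AGU (Ser) → AUU (Ile) — missense.
Codon 5: CGA (Arg) → AGA (Arg) — synonymous.
Codon 6: CUG (Leu) → CCG (Pro) — missense.
Synonymous: 2 of 5.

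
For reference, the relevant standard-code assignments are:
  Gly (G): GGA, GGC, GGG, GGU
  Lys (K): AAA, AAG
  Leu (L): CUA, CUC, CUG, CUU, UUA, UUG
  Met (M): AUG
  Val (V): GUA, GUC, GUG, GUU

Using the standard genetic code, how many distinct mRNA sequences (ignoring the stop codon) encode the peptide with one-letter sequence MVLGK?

Met: 1 codon.
Val: 4 codons.
Leu: 6 codons.
Gly: 4 codons.
Lys: 2 codons.
1 × 4 × 6 × 4 × 2 = 192.

192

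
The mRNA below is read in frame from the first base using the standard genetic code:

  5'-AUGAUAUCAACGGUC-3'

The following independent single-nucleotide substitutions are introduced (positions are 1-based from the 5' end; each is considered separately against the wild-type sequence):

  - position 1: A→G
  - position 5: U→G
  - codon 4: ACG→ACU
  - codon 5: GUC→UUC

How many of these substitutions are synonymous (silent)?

1

Codon 1: AUG (Met) → GUG (Val) — missense.
Codon 2: AUA (Ile) → AGA (Arg) — missense.
Codon 4: ACG (Thr) → ACU (Thr) — synonymous.
Codon 5: GUC (Val) → UUC (Phe) — missense.
Synonymous: 1 of 4.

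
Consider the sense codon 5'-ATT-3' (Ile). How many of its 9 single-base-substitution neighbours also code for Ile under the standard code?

2

Position 1: none → 0 synonymous.
Position 2: none → 0 synonymous.
Position 3: ATC, ATA → 2 synonymous.
Total: 0 + 0 + 2 = 2.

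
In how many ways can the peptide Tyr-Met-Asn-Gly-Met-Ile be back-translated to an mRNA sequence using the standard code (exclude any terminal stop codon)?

48

Tyr: 2 codons.
Met: 1 codon.
Asn: 2 codons.
Gly: 4 codons.
Met: 1 codon.
Ile: 3 codons.
2 × 1 × 2 × 4 × 1 × 3 = 48.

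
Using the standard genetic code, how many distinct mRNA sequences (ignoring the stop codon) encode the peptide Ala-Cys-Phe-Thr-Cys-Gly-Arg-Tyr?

Ala: 4 codons.
Cys: 2 codons.
Phe: 2 codons.
Thr: 4 codons.
Cys: 2 codons.
Gly: 4 codons.
Arg: 6 codons.
Tyr: 2 codons.
4 × 2 × 2 × 4 × 2 × 4 × 6 × 2 = 6144.

6144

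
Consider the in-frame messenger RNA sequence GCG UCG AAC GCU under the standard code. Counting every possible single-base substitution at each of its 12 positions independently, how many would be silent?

10

Codon 1 (GCG, Ala): 3 synonymous substitutions.
Codon 2 (UCG, Ser): 3 synonymous substitutions.
Codon 3 (AAC, Asn): 1 synonymous substitution.
Codon 4 (GCU, Ala): 3 synonymous substitutions.
Total: 3 + 3 + 1 + 3 = 10.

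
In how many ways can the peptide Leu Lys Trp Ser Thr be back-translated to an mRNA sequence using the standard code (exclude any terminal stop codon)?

Leu: 6 codons.
Lys: 2 codons.
Trp: 1 codon.
Ser: 6 codons.
Thr: 4 codons.
6 × 2 × 1 × 6 × 4 = 288.

288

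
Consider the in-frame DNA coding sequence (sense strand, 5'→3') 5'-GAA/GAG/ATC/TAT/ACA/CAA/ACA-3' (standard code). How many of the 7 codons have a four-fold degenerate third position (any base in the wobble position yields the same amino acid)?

Codon 1 GAA (Glu): third position 2-fold.
Codon 2 GAG (Glu): third position 2-fold.
Codon 3 ATC (Ile): third position 3-fold.
Codon 4 TAT (Tyr): third position 2-fold.
Codon 5 ACA (Thr): third position 4-fold.
Codon 6 CAA (Gln): third position 2-fold.
Codon 7 ACA (Thr): third position 4-fold.
Four-fold degenerate third positions: 2.

2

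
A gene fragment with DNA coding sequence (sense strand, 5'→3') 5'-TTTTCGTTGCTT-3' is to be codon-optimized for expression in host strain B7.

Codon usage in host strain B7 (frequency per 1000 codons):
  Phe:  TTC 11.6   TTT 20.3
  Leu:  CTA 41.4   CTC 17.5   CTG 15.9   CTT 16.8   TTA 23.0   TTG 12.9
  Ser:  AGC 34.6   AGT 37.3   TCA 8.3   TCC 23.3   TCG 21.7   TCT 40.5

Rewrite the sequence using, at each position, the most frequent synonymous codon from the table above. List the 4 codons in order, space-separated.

TTT TCT CTA CTA

Codon 1 (Phe): best is TTT at 20.3.
Codon 2 (Ser): best is TCT at 40.5.
Codon 3 (Leu): best is CTA at 41.4.
Codon 4 (Leu): best is CTA at 41.4.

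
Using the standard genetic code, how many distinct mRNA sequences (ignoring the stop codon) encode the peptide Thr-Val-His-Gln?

Thr: 4 codons.
Val: 4 codons.
His: 2 codons.
Gln: 2 codons.
4 × 4 × 2 × 2 = 64.

64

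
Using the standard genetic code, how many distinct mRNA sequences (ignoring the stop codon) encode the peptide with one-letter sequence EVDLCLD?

2304

Glu: 2 codons.
Val: 4 codons.
Asp: 2 codons.
Leu: 6 codons.
Cys: 2 codons.
Leu: 6 codons.
Asp: 2 codons.
2 × 4 × 2 × 6 × 2 × 6 × 2 = 2304.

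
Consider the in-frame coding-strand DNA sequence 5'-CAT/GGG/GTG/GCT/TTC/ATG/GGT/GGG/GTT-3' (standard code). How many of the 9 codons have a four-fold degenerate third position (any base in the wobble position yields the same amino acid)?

6

Codon 1 CAT (His): third position 2-fold.
Codon 2 GGG (Gly): third position 4-fold.
Codon 3 GTG (Val): third position 4-fold.
Codon 4 GCT (Ala): third position 4-fold.
Codon 5 TTC (Phe): third position 2-fold.
Codon 6 ATG (Met): third position 1-fold.
Codon 7 GGT (Gly): third position 4-fold.
Codon 8 GGG (Gly): third position 4-fold.
Codon 9 GTT (Val): third position 4-fold.
Four-fold degenerate third positions: 6.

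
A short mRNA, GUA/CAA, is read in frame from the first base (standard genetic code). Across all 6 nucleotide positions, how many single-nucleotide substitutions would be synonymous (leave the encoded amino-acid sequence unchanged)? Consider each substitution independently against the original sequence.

4

Codon 1 (GUA, Val): 3 synonymous substitutions.
Codon 2 (CAA, Gln): 1 synonymous substitution.
Total: 3 + 1 = 4.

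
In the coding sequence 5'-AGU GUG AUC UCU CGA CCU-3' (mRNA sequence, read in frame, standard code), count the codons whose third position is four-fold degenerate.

4

Codon 1 AGU (Ser): third position 2-fold.
Codon 2 GUG (Val): third position 4-fold.
Codon 3 AUC (Ile): third position 3-fold.
Codon 4 UCU (Ser): third position 4-fold.
Codon 5 CGA (Arg): third position 4-fold.
Codon 6 CCU (Pro): third position 4-fold.
Four-fold degenerate third positions: 4.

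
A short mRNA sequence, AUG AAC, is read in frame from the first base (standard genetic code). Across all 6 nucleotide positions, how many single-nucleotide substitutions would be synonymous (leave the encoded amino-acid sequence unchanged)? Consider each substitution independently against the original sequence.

1

Codon 1 (AUG, Met): 0 synonymous substitutions.
Codon 2 (AAC, Asn): 1 synonymous substitution.
Total: 0 + 1 = 1.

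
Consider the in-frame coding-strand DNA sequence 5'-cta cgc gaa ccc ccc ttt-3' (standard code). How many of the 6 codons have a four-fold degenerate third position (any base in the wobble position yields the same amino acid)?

Codon 1 CTA (Leu): third position 4-fold.
Codon 2 CGC (Arg): third position 4-fold.
Codon 3 GAA (Glu): third position 2-fold.
Codon 4 CCC (Pro): third position 4-fold.
Codon 5 CCC (Pro): third position 4-fold.
Codon 6 TTT (Phe): third position 2-fold.
Four-fold degenerate third positions: 4.

4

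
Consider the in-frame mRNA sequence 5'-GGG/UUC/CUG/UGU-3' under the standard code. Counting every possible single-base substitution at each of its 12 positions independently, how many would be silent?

9

Codon 1 (GGG, Gly): 3 synonymous substitutions.
Codon 2 (UUC, Phe): 1 synonymous substitution.
Codon 3 (CUG, Leu): 4 synonymous substitutions.
Codon 4 (UGU, Cys): 1 synonymous substitution.
Total: 3 + 1 + 4 + 1 = 9.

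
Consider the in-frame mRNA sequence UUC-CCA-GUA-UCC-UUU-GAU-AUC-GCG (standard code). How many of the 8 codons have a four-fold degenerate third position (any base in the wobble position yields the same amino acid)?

4

Codon 1 UUC (Phe): third position 2-fold.
Codon 2 CCA (Pro): third position 4-fold.
Codon 3 GUA (Val): third position 4-fold.
Codon 4 UCC (Ser): third position 4-fold.
Codon 5 UUU (Phe): third position 2-fold.
Codon 6 GAU (Asp): third position 2-fold.
Codon 7 AUC (Ile): third position 3-fold.
Codon 8 GCG (Ala): third position 4-fold.
Four-fold degenerate third positions: 4.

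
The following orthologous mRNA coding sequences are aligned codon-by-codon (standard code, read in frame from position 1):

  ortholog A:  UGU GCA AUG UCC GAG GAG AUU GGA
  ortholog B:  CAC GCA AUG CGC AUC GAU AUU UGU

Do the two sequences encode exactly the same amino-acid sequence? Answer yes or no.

no

Codon 1: UGU Cys / CAC His — nonsynonymous.
Codon 2: GCA Ala / GCA Ala — identical.
Codon 3: AUG Met / AUG Met — identical.
Codon 4: UCC Ser / CGC Arg — nonsynonymous.
Codon 5: GAG Glu / AUC Ile — nonsynonymous.
Codon 6: GAG Glu / GAU Asp — nonsynonymous.
Codon 7: AUU Ile / AUU Ile — identical.
Codon 8: GGA Gly / UGU Cys — nonsynonymous.
Nonsynonymous differences: 5 → different protein.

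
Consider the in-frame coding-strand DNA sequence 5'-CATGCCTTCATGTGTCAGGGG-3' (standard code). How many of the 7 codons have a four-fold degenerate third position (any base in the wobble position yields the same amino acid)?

Codon 1 CAT (His): third position 2-fold.
Codon 2 GCC (Ala): third position 4-fold.
Codon 3 TTC (Phe): third position 2-fold.
Codon 4 ATG (Met): third position 1-fold.
Codon 5 TGT (Cys): third position 2-fold.
Codon 6 CAG (Gln): third position 2-fold.
Codon 7 GGG (Gly): third position 4-fold.
Four-fold degenerate third positions: 2.

2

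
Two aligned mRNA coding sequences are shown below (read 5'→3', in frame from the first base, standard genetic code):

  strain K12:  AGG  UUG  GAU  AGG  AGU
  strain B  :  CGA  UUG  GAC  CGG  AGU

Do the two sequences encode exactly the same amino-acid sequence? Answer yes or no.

yes

Codon 1: AGG Arg / CGA Arg — synonymous.
Codon 2: UUG Leu / UUG Leu — identical.
Codon 3: GAU Asp / GAC Asp — synonymous.
Codon 4: AGG Arg / CGG Arg — synonymous.
Codon 5: AGU Ser / AGU Ser — identical.
Nonsynonymous differences: 0 → same protein.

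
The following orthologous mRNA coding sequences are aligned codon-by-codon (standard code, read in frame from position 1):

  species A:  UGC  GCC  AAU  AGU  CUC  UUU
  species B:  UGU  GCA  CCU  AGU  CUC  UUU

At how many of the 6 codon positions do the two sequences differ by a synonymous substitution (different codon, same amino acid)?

2

Codon 1: UGC Cys / UGU Cys — synonymous.
Codon 2: GCC Ala / GCA Ala — synonymous.
Codon 3: AAU Asn / CCU Pro — nonsynonymous.
Codon 4: AGU Ser / AGU Ser — identical.
Codon 5: CUC Leu / CUC Leu — identical.
Codon 6: UUU Phe / UUU Phe — identical.
Synonymous differences: 2.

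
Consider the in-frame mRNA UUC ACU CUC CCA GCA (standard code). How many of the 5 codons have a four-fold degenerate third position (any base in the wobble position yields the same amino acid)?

Codon 1 UUC (Phe): third position 2-fold.
Codon 2 ACU (Thr): third position 4-fold.
Codon 3 CUC (Leu): third position 4-fold.
Codon 4 CCA (Pro): third position 4-fold.
Codon 5 GCA (Ala): third position 4-fold.
Four-fold degenerate third positions: 4.

4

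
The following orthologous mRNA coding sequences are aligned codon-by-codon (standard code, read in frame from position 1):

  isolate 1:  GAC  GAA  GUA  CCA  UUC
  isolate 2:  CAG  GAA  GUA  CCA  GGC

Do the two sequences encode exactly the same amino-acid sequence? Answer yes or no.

no

Codon 1: GAC Asp / CAG Gln — nonsynonymous.
Codon 2: GAA Glu / GAA Glu — identical.
Codon 3: GUA Val / GUA Val — identical.
Codon 4: CCA Pro / CCA Pro — identical.
Codon 5: UUC Phe / GGC Gly — nonsynonymous.
Nonsynonymous differences: 2 → different protein.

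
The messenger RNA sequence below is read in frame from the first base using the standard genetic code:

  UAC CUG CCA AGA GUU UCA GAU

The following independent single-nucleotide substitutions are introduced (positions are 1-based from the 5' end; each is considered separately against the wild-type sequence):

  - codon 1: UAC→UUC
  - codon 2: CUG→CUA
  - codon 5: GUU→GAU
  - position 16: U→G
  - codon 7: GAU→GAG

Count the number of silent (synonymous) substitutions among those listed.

Codon 1: UAC (Tyr) → UUC (Phe) — missense.
Codon 2: CUG (Leu) → CUA (Leu) — synonymous.
Codon 5: GUU (Val) → GAU (Asp) — missense.
Codon 6: UCA (Ser) → GCA (Ala) — missense.
Codon 7: GAU (Asp) → GAG (Glu) — missense.
Synonymous: 1 of 5.

1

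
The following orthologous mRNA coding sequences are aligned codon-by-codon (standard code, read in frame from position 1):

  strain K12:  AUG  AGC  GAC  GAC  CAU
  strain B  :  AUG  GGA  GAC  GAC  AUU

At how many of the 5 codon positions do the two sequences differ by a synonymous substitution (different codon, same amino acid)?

Codon 1: AUG Met / AUG Met — identical.
Codon 2: AGC Ser / GGA Gly — nonsynonymous.
Codon 3: GAC Asp / GAC Asp — identical.
Codon 4: GAC Asp / GAC Asp — identical.
Codon 5: CAU His / AUU Ile — nonsynonymous.
Synonymous differences: 0.

0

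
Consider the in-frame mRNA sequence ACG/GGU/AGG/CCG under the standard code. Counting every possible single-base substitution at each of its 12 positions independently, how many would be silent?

11

Codon 1 (ACG, Thr): 3 synonymous substitutions.
Codon 2 (GGU, Gly): 3 synonymous substitutions.
Codon 3 (AGG, Arg): 2 synonymous substitutions.
Codon 4 (CCG, Pro): 3 synonymous substitutions.
Total: 3 + 3 + 2 + 3 = 11.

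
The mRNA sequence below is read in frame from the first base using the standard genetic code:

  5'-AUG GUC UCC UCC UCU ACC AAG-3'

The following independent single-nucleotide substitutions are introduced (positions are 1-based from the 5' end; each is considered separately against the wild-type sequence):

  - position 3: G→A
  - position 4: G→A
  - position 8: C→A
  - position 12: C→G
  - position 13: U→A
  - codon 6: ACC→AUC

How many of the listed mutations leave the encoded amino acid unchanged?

Codon 1: AUG (Met) → AUA (Ile) — missense.
Codon 2: GUC (Val) → AUC (Ile) — missense.
Codon 3: UCC (Ser) → UAC (Tyr) — missense.
Codon 4: UCC (Ser) → UCG (Ser) — synonymous.
Codon 5: UCU (Ser) → ACU (Thr) — missense.
Codon 6: ACC (Thr) → AUC (Ile) — missense.
Synonymous: 1 of 6.

1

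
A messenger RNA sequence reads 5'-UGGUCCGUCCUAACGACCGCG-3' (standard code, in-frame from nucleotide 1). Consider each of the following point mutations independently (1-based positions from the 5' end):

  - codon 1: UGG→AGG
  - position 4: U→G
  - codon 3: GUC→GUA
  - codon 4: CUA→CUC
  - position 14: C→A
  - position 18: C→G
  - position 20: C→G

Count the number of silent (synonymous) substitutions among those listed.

3

Codon 1: UGG (Trp) → AGG (Arg) — missense.
Codon 2: UCC (Ser) → GCC (Ala) — missense.
Codon 3: GUC (Val) → GUA (Val) — synonymous.
Codon 4: CUA (Leu) → CUC (Leu) — synonymous.
Codon 5: ACG (Thr) → AAG (Lys) — missense.
Codon 6: ACC (Thr) → ACG (Thr) — synonymous.
Codon 7: GCG (Ala) → GGG (Gly) — missense.
Synonymous: 3 of 7.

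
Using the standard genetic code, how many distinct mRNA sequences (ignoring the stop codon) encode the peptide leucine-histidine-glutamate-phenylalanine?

Leu: 6 codons.
His: 2 codons.
Glu: 2 codons.
Phe: 2 codons.
6 × 2 × 2 × 2 = 48.

48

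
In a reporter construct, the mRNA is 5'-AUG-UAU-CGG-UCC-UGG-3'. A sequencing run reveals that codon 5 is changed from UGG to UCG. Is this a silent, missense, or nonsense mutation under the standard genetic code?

Position 14 falls in codon 5: UGG → Trp.
After the substitution the codon is UCG → Ser.
Trp ≠ Ser, so this is a missense mutation.

missense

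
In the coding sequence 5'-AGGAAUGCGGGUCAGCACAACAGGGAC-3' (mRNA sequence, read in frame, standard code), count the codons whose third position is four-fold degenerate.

2

Codon 1 AGG (Arg): third position 2-fold.
Codon 2 AAU (Asn): third position 2-fold.
Codon 3 GCG (Ala): third position 4-fold.
Codon 4 GGU (Gly): third position 4-fold.
Codon 5 CAG (Gln): third position 2-fold.
Codon 6 CAC (His): third position 2-fold.
Codon 7 AAC (Asn): third position 2-fold.
Codon 8 AGG (Arg): third position 2-fold.
Codon 9 GAC (Asp): third position 2-fold.
Four-fold degenerate third positions: 2.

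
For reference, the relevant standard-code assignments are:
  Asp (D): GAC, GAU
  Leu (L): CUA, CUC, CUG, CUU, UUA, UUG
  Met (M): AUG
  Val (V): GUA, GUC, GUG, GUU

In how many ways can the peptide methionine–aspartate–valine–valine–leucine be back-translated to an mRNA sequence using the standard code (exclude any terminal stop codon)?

192

Met: 1 codon.
Asp: 2 codons.
Val: 4 codons.
Val: 4 codons.
Leu: 6 codons.
1 × 2 × 4 × 4 × 6 = 192.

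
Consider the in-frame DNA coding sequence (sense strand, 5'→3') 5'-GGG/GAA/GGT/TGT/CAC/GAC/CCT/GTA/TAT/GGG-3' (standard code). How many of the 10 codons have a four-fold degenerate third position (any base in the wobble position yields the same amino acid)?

Codon 1 GGG (Gly): third position 4-fold.
Codon 2 GAA (Glu): third position 2-fold.
Codon 3 GGT (Gly): third position 4-fold.
Codon 4 TGT (Cys): third position 2-fold.
Codon 5 CAC (His): third position 2-fold.
Codon 6 GAC (Asp): third position 2-fold.
Codon 7 CCT (Pro): third position 4-fold.
Codon 8 GTA (Val): third position 4-fold.
Codon 9 TAT (Tyr): third position 2-fold.
Codon 10 GGG (Gly): third position 4-fold.
Four-fold degenerate third positions: 5.

5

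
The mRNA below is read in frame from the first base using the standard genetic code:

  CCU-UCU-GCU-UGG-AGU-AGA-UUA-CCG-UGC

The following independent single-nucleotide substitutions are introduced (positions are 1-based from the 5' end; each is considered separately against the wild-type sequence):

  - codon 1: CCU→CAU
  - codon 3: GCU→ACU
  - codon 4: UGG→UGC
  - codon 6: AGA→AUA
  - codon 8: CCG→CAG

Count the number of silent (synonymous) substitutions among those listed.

0

Codon 1: CCU (Pro) → CAU (His) — missense.
Codon 3: GCU (Ala) → ACU (Thr) — missense.
Codon 4: UGG (Trp) → UGC (Cys) — missense.
Codon 6: AGA (Arg) → AUA (Ile) — missense.
Codon 8: CCG (Pro) → CAG (Gln) — missense.
Synonymous: 0 of 5.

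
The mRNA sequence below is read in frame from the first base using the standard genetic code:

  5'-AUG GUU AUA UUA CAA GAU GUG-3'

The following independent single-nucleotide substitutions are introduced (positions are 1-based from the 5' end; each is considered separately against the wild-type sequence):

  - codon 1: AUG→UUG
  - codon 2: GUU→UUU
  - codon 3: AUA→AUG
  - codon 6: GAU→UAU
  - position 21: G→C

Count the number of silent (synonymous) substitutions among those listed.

1

Codon 1: AUG (Met) → UUG (Leu) — missense.
Codon 2: GUU (Val) → UUU (Phe) — missense.
Codon 3: AUA (Ile) → AUG (Met) — missense.
Codon 6: GAU (Asp) → UAU (Tyr) — missense.
Codon 7: GUG (Val) → GUC (Val) — synonymous.
Synonymous: 1 of 5.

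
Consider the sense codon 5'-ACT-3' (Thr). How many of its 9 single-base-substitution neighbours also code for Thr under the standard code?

Position 1: none → 0 synonymous.
Position 2: none → 0 synonymous.
Position 3: ACC, ACA, ACG → 3 synonymous.
Total: 0 + 0 + 3 = 3.

3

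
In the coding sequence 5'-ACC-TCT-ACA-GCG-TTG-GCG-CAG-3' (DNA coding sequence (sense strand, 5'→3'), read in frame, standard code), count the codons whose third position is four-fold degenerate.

Codon 1 ACC (Thr): third position 4-fold.
Codon 2 TCT (Ser): third position 4-fold.
Codon 3 ACA (Thr): third position 4-fold.
Codon 4 GCG (Ala): third position 4-fold.
Codon 5 TTG (Leu): third position 2-fold.
Codon 6 GCG (Ala): third position 4-fold.
Codon 7 CAG (Gln): third position 2-fold.
Four-fold degenerate third positions: 5.

5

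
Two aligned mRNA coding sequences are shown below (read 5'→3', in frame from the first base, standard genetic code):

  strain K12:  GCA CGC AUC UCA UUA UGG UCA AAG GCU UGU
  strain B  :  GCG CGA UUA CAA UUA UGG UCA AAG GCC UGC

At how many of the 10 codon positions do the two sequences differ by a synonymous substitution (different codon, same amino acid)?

Codon 1: GCA Ala / GCG Ala — synonymous.
Codon 2: CGC Arg / CGA Arg — synonymous.
Codon 3: AUC Ile / UUA Leu — nonsynonymous.
Codon 4: UCA Ser / CAA Gln — nonsynonymous.
Codon 5: UUA Leu / UUA Leu — identical.
Codon 6: UGG Trp / UGG Trp — identical.
Codon 7: UCA Ser / UCA Ser — identical.
Codon 8: AAG Lys / AAG Lys — identical.
Codon 9: GCU Ala / GCC Ala — synonymous.
Codon 10: UGU Cys / UGC Cys — synonymous.
Synonymous differences: 4.

4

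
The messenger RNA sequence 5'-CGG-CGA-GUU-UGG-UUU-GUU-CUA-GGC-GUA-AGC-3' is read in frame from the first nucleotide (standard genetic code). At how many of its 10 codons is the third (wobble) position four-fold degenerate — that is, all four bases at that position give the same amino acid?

Codon 1 CGG (Arg): third position 4-fold.
Codon 2 CGA (Arg): third position 4-fold.
Codon 3 GUU (Val): third position 4-fold.
Codon 4 UGG (Trp): third position 1-fold.
Codon 5 UUU (Phe): third position 2-fold.
Codon 6 GUU (Val): third position 4-fold.
Codon 7 CUA (Leu): third position 4-fold.
Codon 8 GGC (Gly): third position 4-fold.
Codon 9 GUA (Val): third position 4-fold.
Codon 10 AGC (Ser): third position 2-fold.
Four-fold degenerate third positions: 7.

7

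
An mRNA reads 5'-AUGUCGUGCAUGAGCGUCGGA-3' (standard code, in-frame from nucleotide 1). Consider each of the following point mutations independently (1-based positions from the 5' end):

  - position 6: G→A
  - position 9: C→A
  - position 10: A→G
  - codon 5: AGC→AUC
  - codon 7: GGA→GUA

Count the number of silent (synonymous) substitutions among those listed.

Codon 2: UCG (Ser) → UCA (Ser) — synonymous.
Codon 3: UGC (Cys) → UGA (Stop) — nonsense.
Codon 4: AUG (Met) → GUG (Val) — missense.
Codon 5: AGC (Ser) → AUC (Ile) — missense.
Codon 7: GGA (Gly) → GUA (Val) — missense.
Synonymous: 1 of 5.

1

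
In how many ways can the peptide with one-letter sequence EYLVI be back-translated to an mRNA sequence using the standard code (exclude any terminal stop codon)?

288

Glu: 2 codons.
Tyr: 2 codons.
Leu: 6 codons.
Val: 4 codons.
Ile: 3 codons.
2 × 2 × 6 × 4 × 3 = 288.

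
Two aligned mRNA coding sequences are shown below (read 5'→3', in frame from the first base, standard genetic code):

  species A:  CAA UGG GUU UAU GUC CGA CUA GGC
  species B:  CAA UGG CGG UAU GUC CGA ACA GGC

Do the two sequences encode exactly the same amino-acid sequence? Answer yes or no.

Codon 1: CAA Gln / CAA Gln — identical.
Codon 2: UGG Trp / UGG Trp — identical.
Codon 3: GUU Val / CGG Arg — nonsynonymous.
Codon 4: UAU Tyr / UAU Tyr — identical.
Codon 5: GUC Val / GUC Val — identical.
Codon 6: CGA Arg / CGA Arg — identical.
Codon 7: CUA Leu / ACA Thr — nonsynonymous.
Codon 8: GGC Gly / GGC Gly — identical.
Nonsynonymous differences: 2 → different protein.

no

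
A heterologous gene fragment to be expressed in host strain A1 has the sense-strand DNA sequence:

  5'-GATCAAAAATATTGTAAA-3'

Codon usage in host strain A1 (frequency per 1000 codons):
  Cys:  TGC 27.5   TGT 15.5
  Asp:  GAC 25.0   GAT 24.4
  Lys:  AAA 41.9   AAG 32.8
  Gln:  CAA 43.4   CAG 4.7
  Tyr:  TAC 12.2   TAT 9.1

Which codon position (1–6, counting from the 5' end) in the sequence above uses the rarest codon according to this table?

4

Codon 1 GAT (Asp): 24.4 per 1000.
Codon 2 CAA (Gln): 43.4 per 1000.
Codon 3 AAA (Lys): 41.9 per 1000.
Codon 4 TAT (Tyr): 9.1 per 1000.
Codon 5 TGT (Cys): 15.5 per 1000.
Codon 6 AAA (Lys): 41.9 per 1000.
Lowest frequency is 9.1 at codon 4.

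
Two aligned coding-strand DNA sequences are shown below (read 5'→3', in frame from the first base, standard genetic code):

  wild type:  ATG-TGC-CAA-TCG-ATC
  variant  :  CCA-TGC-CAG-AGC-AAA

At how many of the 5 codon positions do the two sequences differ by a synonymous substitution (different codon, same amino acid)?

2

Codon 1: ATG Met / CCA Pro — nonsynonymous.
Codon 2: TGC Cys / TGC Cys — identical.
Codon 3: CAA Gln / CAG Gln — synonymous.
Codon 4: TCG Ser / AGC Ser — synonymous.
Codon 5: ATC Ile / AAA Lys — nonsynonymous.
Synonymous differences: 2.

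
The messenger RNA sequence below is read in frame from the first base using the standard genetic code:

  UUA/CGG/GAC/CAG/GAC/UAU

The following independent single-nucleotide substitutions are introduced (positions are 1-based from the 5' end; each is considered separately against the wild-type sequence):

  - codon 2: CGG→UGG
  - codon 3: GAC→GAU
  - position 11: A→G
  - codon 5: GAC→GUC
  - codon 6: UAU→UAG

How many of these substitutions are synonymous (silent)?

Codon 2: CGG (Arg) → UGG (Trp) — missense.
Codon 3: GAC (Asp) → GAU (Asp) — synonymous.
Codon 4: CAG (Gln) → CGG (Arg) — missense.
Codon 5: GAC (Asp) → GUC (Val) — missense.
Codon 6: UAU (Tyr) → UAG (Stop) — nonsense.
Synonymous: 1 of 5.

1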